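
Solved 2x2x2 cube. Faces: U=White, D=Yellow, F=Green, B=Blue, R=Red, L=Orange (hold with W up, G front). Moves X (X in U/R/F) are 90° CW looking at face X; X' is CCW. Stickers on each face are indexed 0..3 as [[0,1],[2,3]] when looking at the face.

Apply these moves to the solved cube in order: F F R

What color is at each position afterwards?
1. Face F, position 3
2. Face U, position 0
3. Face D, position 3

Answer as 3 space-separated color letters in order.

Answer: Y W B

Derivation:
After move 1 (F): F=GGGG U=WWOO R=WRWR D=RRYY L=OYOY
After move 2 (F): F=GGGG U=WWYY R=OROR D=WWYY L=OROR
After move 3 (R): R=OORR U=WGYG F=GWGY D=WBYB B=YBWB
Query 1: F[3] = Y
Query 2: U[0] = W
Query 3: D[3] = B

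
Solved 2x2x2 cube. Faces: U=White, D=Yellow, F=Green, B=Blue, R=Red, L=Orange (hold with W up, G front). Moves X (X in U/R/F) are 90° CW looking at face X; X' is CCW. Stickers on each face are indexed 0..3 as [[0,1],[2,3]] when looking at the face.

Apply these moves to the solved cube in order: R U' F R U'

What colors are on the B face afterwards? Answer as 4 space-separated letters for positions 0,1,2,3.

After move 1 (R): R=RRRR U=WGWG F=GYGY D=YBYB B=WBWB
After move 2 (U'): U=GGWW F=OOGY R=GYRR B=RRWB L=WBOO
After move 3 (F): F=GOYO U=GGOB R=WYWR D=RGYB L=WYOB
After move 4 (R): R=WWRY U=GOOO F=GGYB D=RWYR B=BRGB
After move 5 (U'): U=OOGO F=WYYB R=GGRY B=WWGB L=BROB
Query: B face = WWGB

Answer: W W G B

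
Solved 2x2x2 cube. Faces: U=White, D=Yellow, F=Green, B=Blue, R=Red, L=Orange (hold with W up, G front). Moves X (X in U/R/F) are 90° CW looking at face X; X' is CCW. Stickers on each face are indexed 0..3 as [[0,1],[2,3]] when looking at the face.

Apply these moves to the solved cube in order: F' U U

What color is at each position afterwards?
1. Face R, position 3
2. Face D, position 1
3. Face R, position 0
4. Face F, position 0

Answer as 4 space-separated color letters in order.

After move 1 (F'): F=GGGG U=WWRR R=YRYR D=OOYY L=OWOW
After move 2 (U): U=RWRW F=YRGG R=BBYR B=OWBB L=GGOW
After move 3 (U): U=RRWW F=BBGG R=OWYR B=GGBB L=YROW
Query 1: R[3] = R
Query 2: D[1] = O
Query 3: R[0] = O
Query 4: F[0] = B

Answer: R O O B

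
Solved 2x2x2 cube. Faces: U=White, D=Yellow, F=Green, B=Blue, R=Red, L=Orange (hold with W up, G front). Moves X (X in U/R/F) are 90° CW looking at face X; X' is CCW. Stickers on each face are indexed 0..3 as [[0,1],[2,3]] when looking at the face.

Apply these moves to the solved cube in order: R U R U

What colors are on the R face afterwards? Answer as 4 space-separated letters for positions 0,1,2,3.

After move 1 (R): R=RRRR U=WGWG F=GYGY D=YBYB B=WBWB
After move 2 (U): U=WWGG F=RRGY R=WBRR B=OOWB L=GYOO
After move 3 (R): R=RWRB U=WRGY F=RBGB D=YWYO B=GOWB
After move 4 (U): U=GWYR F=RWGB R=GORB B=GYWB L=RBOO
Query: R face = GORB

Answer: G O R B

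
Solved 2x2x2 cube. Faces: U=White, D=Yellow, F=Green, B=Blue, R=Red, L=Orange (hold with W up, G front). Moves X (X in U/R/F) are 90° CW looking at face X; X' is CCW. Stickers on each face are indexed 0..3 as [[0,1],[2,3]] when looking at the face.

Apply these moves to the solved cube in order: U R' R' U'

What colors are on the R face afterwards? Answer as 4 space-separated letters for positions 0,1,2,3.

Answer: R B B B

Derivation:
After move 1 (U): U=WWWW F=RRGG R=BBRR B=OOBB L=GGOO
After move 2 (R'): R=BRBR U=WBWO F=RWGW D=YRYG B=YOYB
After move 3 (R'): R=RRBB U=WYWY F=RBGO D=YWYW B=GORB
After move 4 (U'): U=YYWW F=GGGO R=RBBB B=RRRB L=GOOO
Query: R face = RBBB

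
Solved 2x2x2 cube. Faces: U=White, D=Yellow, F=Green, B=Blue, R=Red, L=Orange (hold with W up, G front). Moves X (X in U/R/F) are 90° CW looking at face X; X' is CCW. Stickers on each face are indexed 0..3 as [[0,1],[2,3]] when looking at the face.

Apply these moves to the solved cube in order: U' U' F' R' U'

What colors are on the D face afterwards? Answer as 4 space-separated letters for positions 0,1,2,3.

After move 1 (U'): U=WWWW F=OOGG R=GGRR B=RRBB L=BBOO
After move 2 (U'): U=WWWW F=BBGG R=OORR B=GGBB L=RROO
After move 3 (F'): F=BGBG U=WWOR R=YOYR D=ROYY L=RWOW
After move 4 (R'): R=ORYY U=WBOG F=BWBR D=RGYG B=YGOB
After move 5 (U'): U=BGWO F=RWBR R=BWYY B=OROB L=YGOW
Query: D face = RGYG

Answer: R G Y G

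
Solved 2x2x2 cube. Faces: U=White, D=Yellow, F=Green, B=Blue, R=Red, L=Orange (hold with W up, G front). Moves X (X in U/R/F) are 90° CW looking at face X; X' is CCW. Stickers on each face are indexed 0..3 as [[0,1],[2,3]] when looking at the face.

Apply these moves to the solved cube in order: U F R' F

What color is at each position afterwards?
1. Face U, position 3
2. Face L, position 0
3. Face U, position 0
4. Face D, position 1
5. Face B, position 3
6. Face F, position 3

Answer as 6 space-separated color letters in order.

Answer: Y G W B B W

Derivation:
After move 1 (U): U=WWWW F=RRGG R=BBRR B=OOBB L=GGOO
After move 2 (F): F=GRGR U=WWOG R=WBWR D=RBYY L=GYOY
After move 3 (R'): R=BRWW U=WBOO F=GWGG D=RRYR B=YOBB
After move 4 (F): F=GGGW U=WBYY R=OROW D=WBYR L=GROR
Query 1: U[3] = Y
Query 2: L[0] = G
Query 3: U[0] = W
Query 4: D[1] = B
Query 5: B[3] = B
Query 6: F[3] = W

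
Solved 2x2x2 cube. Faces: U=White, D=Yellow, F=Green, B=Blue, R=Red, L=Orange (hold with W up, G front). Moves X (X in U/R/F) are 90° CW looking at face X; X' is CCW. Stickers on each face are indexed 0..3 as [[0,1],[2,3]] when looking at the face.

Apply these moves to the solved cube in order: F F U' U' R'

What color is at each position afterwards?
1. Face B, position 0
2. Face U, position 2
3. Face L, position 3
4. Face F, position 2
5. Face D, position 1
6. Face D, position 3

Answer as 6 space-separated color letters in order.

Answer: Y W R G B G

Derivation:
After move 1 (F): F=GGGG U=WWOO R=WRWR D=RRYY L=OYOY
After move 2 (F): F=GGGG U=WWYY R=OROR D=WWYY L=OROR
After move 3 (U'): U=WYWY F=ORGG R=GGOR B=ORBB L=BBOR
After move 4 (U'): U=YYWW F=BBGG R=OROR B=GGBB L=OROR
After move 5 (R'): R=RROO U=YBWG F=BYGW D=WBYG B=YGWB
Query 1: B[0] = Y
Query 2: U[2] = W
Query 3: L[3] = R
Query 4: F[2] = G
Query 5: D[1] = B
Query 6: D[3] = G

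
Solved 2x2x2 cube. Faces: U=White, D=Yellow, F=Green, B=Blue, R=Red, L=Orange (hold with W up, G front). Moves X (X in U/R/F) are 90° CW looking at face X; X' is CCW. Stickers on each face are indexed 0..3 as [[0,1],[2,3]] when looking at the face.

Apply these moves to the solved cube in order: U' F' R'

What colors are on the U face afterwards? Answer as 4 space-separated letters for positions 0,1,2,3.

After move 1 (U'): U=WWWW F=OOGG R=GGRR B=RRBB L=BBOO
After move 2 (F'): F=OGOG U=WWGR R=YGYR D=BOYY L=BWOW
After move 3 (R'): R=GRYY U=WBGR F=OWOR D=BGYG B=YROB
Query: U face = WBGR

Answer: W B G R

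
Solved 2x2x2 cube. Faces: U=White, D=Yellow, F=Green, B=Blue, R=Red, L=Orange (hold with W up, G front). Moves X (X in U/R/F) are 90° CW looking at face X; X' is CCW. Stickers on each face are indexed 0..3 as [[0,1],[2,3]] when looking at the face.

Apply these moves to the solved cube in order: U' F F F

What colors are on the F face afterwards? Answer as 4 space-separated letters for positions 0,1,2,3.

Answer: O G O G

Derivation:
After move 1 (U'): U=WWWW F=OOGG R=GGRR B=RRBB L=BBOO
After move 2 (F): F=GOGO U=WWOB R=WGWR D=RGYY L=BYOY
After move 3 (F): F=GGOO U=WWYY R=OGBR D=WWYY L=BROG
After move 4 (F): F=OGOG U=WWGR R=YGYR D=BOYY L=BWOW
Query: F face = OGOG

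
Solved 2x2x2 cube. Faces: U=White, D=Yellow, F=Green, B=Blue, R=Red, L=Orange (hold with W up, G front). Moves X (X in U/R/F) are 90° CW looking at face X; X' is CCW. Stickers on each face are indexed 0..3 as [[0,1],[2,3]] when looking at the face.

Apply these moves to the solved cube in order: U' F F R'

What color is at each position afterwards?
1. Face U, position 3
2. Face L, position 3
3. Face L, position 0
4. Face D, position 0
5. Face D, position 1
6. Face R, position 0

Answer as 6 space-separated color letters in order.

Answer: R G B W G G

Derivation:
After move 1 (U'): U=WWWW F=OOGG R=GGRR B=RRBB L=BBOO
After move 2 (F): F=GOGO U=WWOB R=WGWR D=RGYY L=BYOY
After move 3 (F): F=GGOO U=WWYY R=OGBR D=WWYY L=BROG
After move 4 (R'): R=GROB U=WBYR F=GWOY D=WGYO B=YRWB
Query 1: U[3] = R
Query 2: L[3] = G
Query 3: L[0] = B
Query 4: D[0] = W
Query 5: D[1] = G
Query 6: R[0] = G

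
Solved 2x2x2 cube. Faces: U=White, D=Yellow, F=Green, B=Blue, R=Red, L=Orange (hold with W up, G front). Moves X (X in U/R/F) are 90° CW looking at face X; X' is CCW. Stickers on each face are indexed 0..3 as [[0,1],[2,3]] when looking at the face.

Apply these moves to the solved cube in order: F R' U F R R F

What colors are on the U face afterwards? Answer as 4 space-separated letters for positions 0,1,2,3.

After move 1 (F): F=GGGG U=WWOO R=WRWR D=RRYY L=OYOY
After move 2 (R'): R=RRWW U=WBOB F=GWGO D=RGYG B=YBRB
After move 3 (U): U=OWBB F=RRGO R=YBWW B=OYRB L=GWOY
After move 4 (F): F=GROR U=OWYW R=BBBW D=WYYG L=GROG
After move 5 (R): R=BBWB U=ORYR F=GYOG D=WRYO B=WYWB
After move 6 (R): R=WBBB U=OYYG F=GROO D=WWYW B=RYRB
After move 7 (F): F=OGOR U=OYGR R=YBGB D=BWYW L=GWOW
Query: U face = OYGR

Answer: O Y G R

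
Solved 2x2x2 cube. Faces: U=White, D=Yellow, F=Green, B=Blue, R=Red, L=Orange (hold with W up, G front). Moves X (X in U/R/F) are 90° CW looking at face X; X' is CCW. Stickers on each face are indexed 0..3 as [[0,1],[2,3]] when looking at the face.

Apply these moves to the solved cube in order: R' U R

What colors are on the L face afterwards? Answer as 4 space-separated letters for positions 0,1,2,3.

After move 1 (R'): R=RRRR U=WBWB F=GWGW D=YGYG B=YBYB
After move 2 (U): U=WWBB F=RRGW R=YBRR B=OOYB L=GWOO
After move 3 (R): R=RYRB U=WRBW F=RGGG D=YYYO B=BOWB
Query: L face = GWOO

Answer: G W O O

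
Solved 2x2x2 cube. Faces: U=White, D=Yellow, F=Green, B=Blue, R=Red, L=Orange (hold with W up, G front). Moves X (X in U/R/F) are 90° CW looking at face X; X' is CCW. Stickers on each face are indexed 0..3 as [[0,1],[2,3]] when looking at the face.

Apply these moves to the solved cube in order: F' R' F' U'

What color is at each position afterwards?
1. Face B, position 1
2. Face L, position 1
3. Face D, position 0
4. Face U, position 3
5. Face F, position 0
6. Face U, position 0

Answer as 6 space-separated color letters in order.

Answer: R B W R O B

Derivation:
After move 1 (F'): F=GGGG U=WWRR R=YRYR D=OOYY L=OWOW
After move 2 (R'): R=RRYY U=WBRB F=GWGR D=OGYG B=YBOB
After move 3 (F'): F=WRGG U=WBRY R=GROY D=WWYG L=OBOR
After move 4 (U'): U=BYWR F=OBGG R=WROY B=GROB L=YBOR
Query 1: B[1] = R
Query 2: L[1] = B
Query 3: D[0] = W
Query 4: U[3] = R
Query 5: F[0] = O
Query 6: U[0] = B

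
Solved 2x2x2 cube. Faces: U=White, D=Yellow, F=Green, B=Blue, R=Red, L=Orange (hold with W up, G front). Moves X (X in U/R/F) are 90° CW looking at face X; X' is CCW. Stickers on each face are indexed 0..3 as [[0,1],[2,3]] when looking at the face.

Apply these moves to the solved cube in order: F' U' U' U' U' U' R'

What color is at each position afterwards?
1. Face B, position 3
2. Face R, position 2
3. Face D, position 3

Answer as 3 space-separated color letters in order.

After move 1 (F'): F=GGGG U=WWRR R=YRYR D=OOYY L=OWOW
After move 2 (U'): U=WRWR F=OWGG R=GGYR B=YRBB L=BBOW
After move 3 (U'): U=RRWW F=BBGG R=OWYR B=GGBB L=YROW
After move 4 (U'): U=RWRW F=YRGG R=BBYR B=OWBB L=GGOW
After move 5 (U'): U=WWRR F=GGGG R=YRYR B=BBBB L=OWOW
After move 6 (U'): U=WRWR F=OWGG R=GGYR B=YRBB L=BBOW
After move 7 (R'): R=GRGY U=WBWY F=ORGR D=OWYG B=YROB
Query 1: B[3] = B
Query 2: R[2] = G
Query 3: D[3] = G

Answer: B G G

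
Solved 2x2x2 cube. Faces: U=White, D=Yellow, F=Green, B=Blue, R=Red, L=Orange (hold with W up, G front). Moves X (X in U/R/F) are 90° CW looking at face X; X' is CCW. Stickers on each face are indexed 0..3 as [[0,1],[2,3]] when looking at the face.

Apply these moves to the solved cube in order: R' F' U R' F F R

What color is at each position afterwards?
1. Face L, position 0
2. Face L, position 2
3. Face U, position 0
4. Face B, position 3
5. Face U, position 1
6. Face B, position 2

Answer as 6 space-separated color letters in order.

After move 1 (R'): R=RRRR U=WBWB F=GWGW D=YGYG B=YBYB
After move 2 (F'): F=WWGG U=WBRR R=GRYR D=OOYG L=OBOW
After move 3 (U): U=RWRB F=GRGG R=YBYR B=OBYB L=WWOW
After move 4 (R'): R=BRYY U=RYRO F=GWGB D=ORYG B=GBOB
After move 5 (F): F=GGBW U=RYWW R=RROY D=YBYG L=WOOR
After move 6 (F): F=BGWG U=RYRO R=WRWY D=ORYG L=WYOB
After move 7 (R): R=WWYR U=RGRG F=BRWG D=OOYG B=OBYB
Query 1: L[0] = W
Query 2: L[2] = O
Query 3: U[0] = R
Query 4: B[3] = B
Query 5: U[1] = G
Query 6: B[2] = Y

Answer: W O R B G Y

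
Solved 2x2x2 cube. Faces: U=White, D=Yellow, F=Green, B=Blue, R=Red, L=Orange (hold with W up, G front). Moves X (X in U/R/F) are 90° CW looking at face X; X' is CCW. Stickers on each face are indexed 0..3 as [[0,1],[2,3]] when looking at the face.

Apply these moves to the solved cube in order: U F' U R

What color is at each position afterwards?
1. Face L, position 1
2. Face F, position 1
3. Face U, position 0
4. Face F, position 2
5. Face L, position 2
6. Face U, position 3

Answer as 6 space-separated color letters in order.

Answer: G O B R O G

Derivation:
After move 1 (U): U=WWWW F=RRGG R=BBRR B=OOBB L=GGOO
After move 2 (F'): F=RGRG U=WWBR R=YBYR D=GOYY L=GWOW
After move 3 (U): U=BWRW F=YBRG R=OOYR B=GWBB L=RGOW
After move 4 (R): R=YORO U=BBRG F=YORY D=GBYG B=WWWB
Query 1: L[1] = G
Query 2: F[1] = O
Query 3: U[0] = B
Query 4: F[2] = R
Query 5: L[2] = O
Query 6: U[3] = G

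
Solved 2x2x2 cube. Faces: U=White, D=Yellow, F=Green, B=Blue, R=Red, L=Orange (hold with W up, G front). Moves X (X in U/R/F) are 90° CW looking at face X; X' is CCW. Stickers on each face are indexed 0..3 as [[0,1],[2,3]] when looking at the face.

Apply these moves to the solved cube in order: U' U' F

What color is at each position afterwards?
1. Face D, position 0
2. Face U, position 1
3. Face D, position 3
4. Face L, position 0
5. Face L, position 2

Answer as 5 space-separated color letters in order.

After move 1 (U'): U=WWWW F=OOGG R=GGRR B=RRBB L=BBOO
After move 2 (U'): U=WWWW F=BBGG R=OORR B=GGBB L=RROO
After move 3 (F): F=GBGB U=WWOR R=WOWR D=ROYY L=RYOY
Query 1: D[0] = R
Query 2: U[1] = W
Query 3: D[3] = Y
Query 4: L[0] = R
Query 5: L[2] = O

Answer: R W Y R O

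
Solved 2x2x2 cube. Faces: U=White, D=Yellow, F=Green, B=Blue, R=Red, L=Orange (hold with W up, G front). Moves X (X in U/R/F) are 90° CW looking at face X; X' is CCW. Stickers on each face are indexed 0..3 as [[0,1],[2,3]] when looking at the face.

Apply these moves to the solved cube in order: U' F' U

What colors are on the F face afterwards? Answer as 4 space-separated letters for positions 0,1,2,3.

Answer: Y G O G

Derivation:
After move 1 (U'): U=WWWW F=OOGG R=GGRR B=RRBB L=BBOO
After move 2 (F'): F=OGOG U=WWGR R=YGYR D=BOYY L=BWOW
After move 3 (U): U=GWRW F=YGOG R=RRYR B=BWBB L=OGOW
Query: F face = YGOG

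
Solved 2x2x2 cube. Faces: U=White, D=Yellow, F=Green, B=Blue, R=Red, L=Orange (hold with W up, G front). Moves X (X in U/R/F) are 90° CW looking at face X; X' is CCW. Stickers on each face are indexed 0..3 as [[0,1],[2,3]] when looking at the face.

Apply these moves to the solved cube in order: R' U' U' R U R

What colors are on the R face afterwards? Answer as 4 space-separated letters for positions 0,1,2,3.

Answer: R W O W

Derivation:
After move 1 (R'): R=RRRR U=WBWB F=GWGW D=YGYG B=YBYB
After move 2 (U'): U=BBWW F=OOGW R=GWRR B=RRYB L=YBOO
After move 3 (U'): U=BWBW F=YBGW R=OORR B=GWYB L=RROO
After move 4 (R): R=RORO U=BBBW F=YGGG D=YYYG B=WWWB
After move 5 (U): U=BBWB F=ROGG R=WWRO B=RRWB L=YGOO
After move 6 (R): R=RWOW U=BOWG F=RYGG D=YWYR B=BRBB
Query: R face = RWOW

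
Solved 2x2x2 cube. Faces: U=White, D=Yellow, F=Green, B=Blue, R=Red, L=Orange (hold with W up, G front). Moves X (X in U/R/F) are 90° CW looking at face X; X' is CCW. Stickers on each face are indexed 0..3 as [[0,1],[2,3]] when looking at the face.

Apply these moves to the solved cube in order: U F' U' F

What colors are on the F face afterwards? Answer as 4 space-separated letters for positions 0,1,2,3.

After move 1 (U): U=WWWW F=RRGG R=BBRR B=OOBB L=GGOO
After move 2 (F'): F=RGRG U=WWBR R=YBYR D=GOYY L=GWOW
After move 3 (U'): U=WRWB F=GWRG R=RGYR B=YBBB L=OOOW
After move 4 (F): F=RGGW U=WRWO R=WGBR D=YRYY L=OGOO
Query: F face = RGGW

Answer: R G G W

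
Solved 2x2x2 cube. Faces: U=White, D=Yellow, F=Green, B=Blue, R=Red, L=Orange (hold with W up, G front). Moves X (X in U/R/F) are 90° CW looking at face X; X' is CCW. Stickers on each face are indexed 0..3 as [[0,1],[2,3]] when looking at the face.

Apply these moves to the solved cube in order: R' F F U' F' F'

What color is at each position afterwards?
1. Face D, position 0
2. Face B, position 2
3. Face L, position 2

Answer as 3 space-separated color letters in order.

Answer: G Y O

Derivation:
After move 1 (R'): R=RRRR U=WBWB F=GWGW D=YGYG B=YBYB
After move 2 (F): F=GGWW U=WBOO R=WRBR D=RRYG L=OYOG
After move 3 (F): F=WGWG U=WBGY R=OROR D=BWYG L=OROR
After move 4 (U'): U=BYWG F=ORWG R=WGOR B=ORYB L=YBOR
After move 5 (F'): F=RGOW U=BYWO R=WGBR D=BRYG L=YGOW
After move 6 (F'): F=GWRO U=BYWB R=RGBR D=GWYG L=YOOW
Query 1: D[0] = G
Query 2: B[2] = Y
Query 3: L[2] = O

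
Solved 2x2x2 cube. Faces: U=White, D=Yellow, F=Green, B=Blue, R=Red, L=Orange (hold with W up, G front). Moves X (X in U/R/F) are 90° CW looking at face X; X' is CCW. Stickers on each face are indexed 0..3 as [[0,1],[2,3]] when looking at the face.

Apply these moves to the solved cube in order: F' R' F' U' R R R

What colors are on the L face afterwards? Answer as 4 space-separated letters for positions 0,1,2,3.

After move 1 (F'): F=GGGG U=WWRR R=YRYR D=OOYY L=OWOW
After move 2 (R'): R=RRYY U=WBRB F=GWGR D=OGYG B=YBOB
After move 3 (F'): F=WRGG U=WBRY R=GROY D=WWYG L=OBOR
After move 4 (U'): U=BYWR F=OBGG R=WROY B=GROB L=YBOR
After move 5 (R): R=OWYR U=BBWG F=OWGG D=WOYG B=RRYB
After move 6 (R): R=YORW U=BWWG F=OOGG D=WYYR B=GRBB
After move 7 (R): R=RYWO U=BOWG F=OYGR D=WBYG B=GRWB
Query: L face = YBOR

Answer: Y B O R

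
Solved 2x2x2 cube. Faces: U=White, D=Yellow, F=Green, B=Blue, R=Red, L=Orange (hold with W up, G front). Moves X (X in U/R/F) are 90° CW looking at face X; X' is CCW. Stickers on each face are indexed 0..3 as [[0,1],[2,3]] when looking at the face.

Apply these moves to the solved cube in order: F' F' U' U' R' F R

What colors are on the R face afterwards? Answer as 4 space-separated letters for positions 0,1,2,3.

After move 1 (F'): F=GGGG U=WWRR R=YRYR D=OOYY L=OWOW
After move 2 (F'): F=GGGG U=WWYY R=OROR D=WWYY L=OROR
After move 3 (U'): U=WYWY F=ORGG R=GGOR B=ORBB L=BBOR
After move 4 (U'): U=YYWW F=BBGG R=OROR B=GGBB L=OROR
After move 5 (R'): R=RROO U=YBWG F=BYGW D=WBYG B=YGWB
After move 6 (F): F=GBWY U=YBRR R=WRGO D=ORYG L=OWOB
After move 7 (R): R=GWOR U=YBRY F=GRWG D=OWYY B=RGBB
Query: R face = GWOR

Answer: G W O R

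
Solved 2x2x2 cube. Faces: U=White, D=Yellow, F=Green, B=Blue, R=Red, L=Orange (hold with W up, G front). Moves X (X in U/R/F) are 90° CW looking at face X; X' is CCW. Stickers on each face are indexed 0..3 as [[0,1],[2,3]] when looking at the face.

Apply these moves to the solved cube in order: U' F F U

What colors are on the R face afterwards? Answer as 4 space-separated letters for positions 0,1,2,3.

After move 1 (U'): U=WWWW F=OOGG R=GGRR B=RRBB L=BBOO
After move 2 (F): F=GOGO U=WWOB R=WGWR D=RGYY L=BYOY
After move 3 (F): F=GGOO U=WWYY R=OGBR D=WWYY L=BROG
After move 4 (U): U=YWYW F=OGOO R=RRBR B=BRBB L=GGOG
Query: R face = RRBR

Answer: R R B R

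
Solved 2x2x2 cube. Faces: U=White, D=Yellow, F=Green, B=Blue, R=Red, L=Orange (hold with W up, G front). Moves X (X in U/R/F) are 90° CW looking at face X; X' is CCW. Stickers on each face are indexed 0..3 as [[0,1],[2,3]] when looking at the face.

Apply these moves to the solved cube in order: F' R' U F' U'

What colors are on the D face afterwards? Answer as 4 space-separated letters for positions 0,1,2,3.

After move 1 (F'): F=GGGG U=WWRR R=YRYR D=OOYY L=OWOW
After move 2 (R'): R=RRYY U=WBRB F=GWGR D=OGYG B=YBOB
After move 3 (U): U=RWBB F=RRGR R=YBYY B=OWOB L=GWOW
After move 4 (F'): F=RRRG U=RWYY R=GBOY D=WWYG L=GBOB
After move 5 (U'): U=WYRY F=GBRG R=RROY B=GBOB L=OWOB
Query: D face = WWYG

Answer: W W Y G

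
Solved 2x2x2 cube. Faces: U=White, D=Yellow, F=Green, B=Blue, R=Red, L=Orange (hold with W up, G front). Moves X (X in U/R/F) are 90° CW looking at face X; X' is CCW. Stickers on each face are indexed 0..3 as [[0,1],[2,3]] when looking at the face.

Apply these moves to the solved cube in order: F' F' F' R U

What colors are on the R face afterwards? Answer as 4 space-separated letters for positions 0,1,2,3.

After move 1 (F'): F=GGGG U=WWRR R=YRYR D=OOYY L=OWOW
After move 2 (F'): F=GGGG U=WWYY R=OROR D=WWYY L=OROR
After move 3 (F'): F=GGGG U=WWOO R=WRWR D=RRYY L=OYOY
After move 4 (R): R=WWRR U=WGOG F=GRGY D=RBYB B=OBWB
After move 5 (U): U=OWGG F=WWGY R=OBRR B=OYWB L=GROY
Query: R face = OBRR

Answer: O B R R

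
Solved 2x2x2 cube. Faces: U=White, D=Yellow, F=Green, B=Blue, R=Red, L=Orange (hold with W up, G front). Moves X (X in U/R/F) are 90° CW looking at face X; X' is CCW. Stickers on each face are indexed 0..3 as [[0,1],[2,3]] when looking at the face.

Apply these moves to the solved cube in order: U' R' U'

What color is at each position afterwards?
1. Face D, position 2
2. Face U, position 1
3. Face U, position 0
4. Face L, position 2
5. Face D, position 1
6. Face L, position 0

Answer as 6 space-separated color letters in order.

Answer: Y R B O O Y

Derivation:
After move 1 (U'): U=WWWW F=OOGG R=GGRR B=RRBB L=BBOO
After move 2 (R'): R=GRGR U=WBWR F=OWGW D=YOYG B=YRYB
After move 3 (U'): U=BRWW F=BBGW R=OWGR B=GRYB L=YROO
Query 1: D[2] = Y
Query 2: U[1] = R
Query 3: U[0] = B
Query 4: L[2] = O
Query 5: D[1] = O
Query 6: L[0] = Y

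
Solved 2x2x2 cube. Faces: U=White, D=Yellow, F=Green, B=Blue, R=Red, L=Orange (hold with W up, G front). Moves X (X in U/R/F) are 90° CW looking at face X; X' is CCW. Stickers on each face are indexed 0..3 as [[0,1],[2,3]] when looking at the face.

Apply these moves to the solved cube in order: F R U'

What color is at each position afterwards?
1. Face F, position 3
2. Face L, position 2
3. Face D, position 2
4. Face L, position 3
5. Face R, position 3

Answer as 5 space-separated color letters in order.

Answer: Y O Y Y R

Derivation:
After move 1 (F): F=GGGG U=WWOO R=WRWR D=RRYY L=OYOY
After move 2 (R): R=WWRR U=WGOG F=GRGY D=RBYB B=OBWB
After move 3 (U'): U=GGWO F=OYGY R=GRRR B=WWWB L=OBOY
Query 1: F[3] = Y
Query 2: L[2] = O
Query 3: D[2] = Y
Query 4: L[3] = Y
Query 5: R[3] = R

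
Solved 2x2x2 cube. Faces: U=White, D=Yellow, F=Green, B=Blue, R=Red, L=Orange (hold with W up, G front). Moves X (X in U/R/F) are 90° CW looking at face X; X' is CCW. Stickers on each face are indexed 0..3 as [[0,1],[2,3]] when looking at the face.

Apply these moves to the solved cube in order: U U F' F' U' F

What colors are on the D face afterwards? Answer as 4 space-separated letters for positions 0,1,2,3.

After move 1 (U): U=WWWW F=RRGG R=BBRR B=OOBB L=GGOO
After move 2 (U): U=WWWW F=BBGG R=OORR B=GGBB L=RROO
After move 3 (F'): F=BGBG U=WWOR R=YOYR D=ROYY L=RWOW
After move 4 (F'): F=GGBB U=WWYY R=OORR D=WWYY L=RROO
After move 5 (U'): U=WYWY F=RRBB R=GGRR B=OOBB L=GGOO
After move 6 (F): F=BRBR U=WYOG R=WGYR D=RGYY L=GWOW
Query: D face = RGYY

Answer: R G Y Y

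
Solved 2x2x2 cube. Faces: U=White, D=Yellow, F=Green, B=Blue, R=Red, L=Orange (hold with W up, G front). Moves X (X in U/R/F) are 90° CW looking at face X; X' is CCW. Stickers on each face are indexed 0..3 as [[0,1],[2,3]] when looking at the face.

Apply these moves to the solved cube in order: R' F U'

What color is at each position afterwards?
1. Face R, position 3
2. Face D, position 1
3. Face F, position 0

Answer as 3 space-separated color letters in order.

After move 1 (R'): R=RRRR U=WBWB F=GWGW D=YGYG B=YBYB
After move 2 (F): F=GGWW U=WBOO R=WRBR D=RRYG L=OYOG
After move 3 (U'): U=BOWO F=OYWW R=GGBR B=WRYB L=YBOG
Query 1: R[3] = R
Query 2: D[1] = R
Query 3: F[0] = O

Answer: R R O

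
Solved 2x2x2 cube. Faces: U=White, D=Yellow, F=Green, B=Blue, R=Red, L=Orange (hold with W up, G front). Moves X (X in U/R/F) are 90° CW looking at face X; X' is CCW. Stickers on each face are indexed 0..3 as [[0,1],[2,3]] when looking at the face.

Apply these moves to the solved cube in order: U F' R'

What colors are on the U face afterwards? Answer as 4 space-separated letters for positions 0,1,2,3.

Answer: W B B O

Derivation:
After move 1 (U): U=WWWW F=RRGG R=BBRR B=OOBB L=GGOO
After move 2 (F'): F=RGRG U=WWBR R=YBYR D=GOYY L=GWOW
After move 3 (R'): R=BRYY U=WBBO F=RWRR D=GGYG B=YOOB
Query: U face = WBBO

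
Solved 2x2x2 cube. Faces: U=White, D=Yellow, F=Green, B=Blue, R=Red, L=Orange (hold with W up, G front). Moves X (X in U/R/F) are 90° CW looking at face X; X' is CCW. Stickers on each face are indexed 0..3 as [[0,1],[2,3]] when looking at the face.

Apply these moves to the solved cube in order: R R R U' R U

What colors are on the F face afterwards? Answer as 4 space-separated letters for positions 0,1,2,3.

After move 1 (R): R=RRRR U=WGWG F=GYGY D=YBYB B=WBWB
After move 2 (R): R=RRRR U=WYWY F=GBGB D=YWYW B=GBGB
After move 3 (R): R=RRRR U=WBWB F=GWGW D=YGYG B=YBYB
After move 4 (U'): U=BBWW F=OOGW R=GWRR B=RRYB L=YBOO
After move 5 (R): R=RGRW U=BOWW F=OGGG D=YYYR B=WRBB
After move 6 (U): U=WBWO F=RGGG R=WRRW B=YBBB L=OGOO
Query: F face = RGGG

Answer: R G G G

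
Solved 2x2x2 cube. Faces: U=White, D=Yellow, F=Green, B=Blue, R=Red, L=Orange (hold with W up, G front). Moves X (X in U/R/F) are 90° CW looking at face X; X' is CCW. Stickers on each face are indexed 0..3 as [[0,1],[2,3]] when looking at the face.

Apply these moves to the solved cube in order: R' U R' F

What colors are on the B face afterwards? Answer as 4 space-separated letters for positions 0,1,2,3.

After move 1 (R'): R=RRRR U=WBWB F=GWGW D=YGYG B=YBYB
After move 2 (U): U=WWBB F=RRGW R=YBRR B=OOYB L=GWOO
After move 3 (R'): R=BRYR U=WYBO F=RWGB D=YRYW B=GOGB
After move 4 (F): F=GRBW U=WYOW R=BROR D=YBYW L=GYOR
Query: B face = GOGB

Answer: G O G B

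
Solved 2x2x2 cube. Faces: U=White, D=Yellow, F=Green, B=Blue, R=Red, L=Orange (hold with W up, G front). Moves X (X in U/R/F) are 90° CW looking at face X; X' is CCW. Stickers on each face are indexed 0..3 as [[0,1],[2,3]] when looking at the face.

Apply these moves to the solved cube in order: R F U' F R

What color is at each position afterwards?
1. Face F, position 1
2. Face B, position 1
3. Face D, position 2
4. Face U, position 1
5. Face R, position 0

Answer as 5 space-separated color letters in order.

Answer: G R Y O O

Derivation:
After move 1 (R): R=RRRR U=WGWG F=GYGY D=YBYB B=WBWB
After move 2 (F): F=GGYY U=WGOO R=WRGR D=RRYB L=OYOB
After move 3 (U'): U=GOWO F=OYYY R=GGGR B=WRWB L=WBOB
After move 4 (F): F=YOYY U=GOBB R=WGOR D=GGYB L=WROR
After move 5 (R): R=OWRG U=GOBY F=YGYB D=GWYW B=BROB
Query 1: F[1] = G
Query 2: B[1] = R
Query 3: D[2] = Y
Query 4: U[1] = O
Query 5: R[0] = O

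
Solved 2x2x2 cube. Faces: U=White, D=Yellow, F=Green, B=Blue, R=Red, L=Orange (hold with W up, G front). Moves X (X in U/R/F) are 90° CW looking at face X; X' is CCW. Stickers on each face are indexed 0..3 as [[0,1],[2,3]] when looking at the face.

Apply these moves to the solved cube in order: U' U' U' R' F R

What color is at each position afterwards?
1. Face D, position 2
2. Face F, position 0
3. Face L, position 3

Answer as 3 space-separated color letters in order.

After move 1 (U'): U=WWWW F=OOGG R=GGRR B=RRBB L=BBOO
After move 2 (U'): U=WWWW F=BBGG R=OORR B=GGBB L=RROO
After move 3 (U'): U=WWWW F=RRGG R=BBRR B=OOBB L=GGOO
After move 4 (R'): R=BRBR U=WBWO F=RWGW D=YRYG B=YOYB
After move 5 (F): F=GRWW U=WBOG R=WROR D=BBYG L=GYOR
After move 6 (R): R=OWRR U=WROW F=GBWG D=BYYY B=GOBB
Query 1: D[2] = Y
Query 2: F[0] = G
Query 3: L[3] = R

Answer: Y G R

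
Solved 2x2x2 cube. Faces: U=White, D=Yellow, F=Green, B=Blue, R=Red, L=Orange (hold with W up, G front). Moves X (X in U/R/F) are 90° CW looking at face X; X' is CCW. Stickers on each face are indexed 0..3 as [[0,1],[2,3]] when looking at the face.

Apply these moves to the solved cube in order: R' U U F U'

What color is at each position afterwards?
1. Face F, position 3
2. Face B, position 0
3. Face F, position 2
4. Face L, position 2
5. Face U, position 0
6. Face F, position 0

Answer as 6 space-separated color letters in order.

After move 1 (R'): R=RRRR U=WBWB F=GWGW D=YGYG B=YBYB
After move 2 (U): U=WWBB F=RRGW R=YBRR B=OOYB L=GWOO
After move 3 (U): U=BWBW F=YBGW R=OORR B=GWYB L=RROO
After move 4 (F): F=GYWB U=BWOR R=BOWR D=ROYG L=RYOG
After move 5 (U'): U=WRBO F=RYWB R=GYWR B=BOYB L=GWOG
Query 1: F[3] = B
Query 2: B[0] = B
Query 3: F[2] = W
Query 4: L[2] = O
Query 5: U[0] = W
Query 6: F[0] = R

Answer: B B W O W R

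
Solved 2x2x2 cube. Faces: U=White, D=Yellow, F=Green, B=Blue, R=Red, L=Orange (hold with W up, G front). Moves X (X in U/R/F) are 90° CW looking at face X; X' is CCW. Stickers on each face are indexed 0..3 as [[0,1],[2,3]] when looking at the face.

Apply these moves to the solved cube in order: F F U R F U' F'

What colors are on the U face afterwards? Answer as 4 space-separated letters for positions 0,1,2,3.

After move 1 (F): F=GGGG U=WWOO R=WRWR D=RRYY L=OYOY
After move 2 (F): F=GGGG U=WWYY R=OROR D=WWYY L=OROR
After move 3 (U): U=YWYW F=ORGG R=BBOR B=ORBB L=GGOR
After move 4 (R): R=OBRB U=YRYG F=OWGY D=WBYO B=WRWB
After move 5 (F): F=GOYW U=YRRG R=YBGB D=ROYO L=GWOB
After move 6 (U'): U=RGYR F=GWYW R=GOGB B=YBWB L=WROB
After move 7 (F'): F=WWGY U=RGGG R=OORB D=RBYO L=WROY
Query: U face = RGGG

Answer: R G G G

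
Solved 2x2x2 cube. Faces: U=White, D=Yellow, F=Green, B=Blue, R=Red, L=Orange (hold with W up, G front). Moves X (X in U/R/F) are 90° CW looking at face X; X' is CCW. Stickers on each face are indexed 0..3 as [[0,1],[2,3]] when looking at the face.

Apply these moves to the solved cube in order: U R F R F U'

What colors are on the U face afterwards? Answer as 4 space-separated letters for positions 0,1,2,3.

After move 1 (U): U=WWWW F=RRGG R=BBRR B=OOBB L=GGOO
After move 2 (R): R=RBRB U=WRWG F=RYGY D=YBYO B=WOWB
After move 3 (F): F=GRYY U=WROG R=WBGB D=RRYO L=GYOB
After move 4 (R): R=GWBB U=WROY F=GRYO D=RWYW B=GORB
After move 5 (F): F=YGOR U=WRBY R=OWYB D=BGYW L=GROW
After move 6 (U'): U=RYWB F=GROR R=YGYB B=OWRB L=GOOW
Query: U face = RYWB

Answer: R Y W B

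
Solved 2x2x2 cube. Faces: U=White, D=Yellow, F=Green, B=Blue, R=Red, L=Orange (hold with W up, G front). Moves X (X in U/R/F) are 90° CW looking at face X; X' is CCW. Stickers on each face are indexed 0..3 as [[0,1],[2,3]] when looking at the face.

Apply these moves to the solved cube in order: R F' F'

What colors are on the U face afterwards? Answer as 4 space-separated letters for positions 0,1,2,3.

Answer: W G B Y

Derivation:
After move 1 (R): R=RRRR U=WGWG F=GYGY D=YBYB B=WBWB
After move 2 (F'): F=YYGG U=WGRR R=BRYR D=OOYB L=OGOW
After move 3 (F'): F=YGYG U=WGBY R=OROR D=GWYB L=OROR
Query: U face = WGBY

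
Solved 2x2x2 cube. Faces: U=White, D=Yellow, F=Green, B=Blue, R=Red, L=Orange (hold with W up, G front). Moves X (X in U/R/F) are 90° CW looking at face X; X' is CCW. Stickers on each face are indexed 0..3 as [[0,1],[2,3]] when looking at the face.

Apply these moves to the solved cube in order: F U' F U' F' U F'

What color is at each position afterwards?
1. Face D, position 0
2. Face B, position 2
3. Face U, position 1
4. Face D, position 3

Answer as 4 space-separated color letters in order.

Answer: Y B O Y

Derivation:
After move 1 (F): F=GGGG U=WWOO R=WRWR D=RRYY L=OYOY
After move 2 (U'): U=WOWO F=OYGG R=GGWR B=WRBB L=BBOY
After move 3 (F): F=GOGY U=WOYB R=WGOR D=WGYY L=BROR
After move 4 (U'): U=OBWY F=BRGY R=GOOR B=WGBB L=WROR
After move 5 (F'): F=RYBG U=OBGO R=GOWR D=RRYY L=WYOW
After move 6 (U): U=GOOB F=GOBG R=WGWR B=WYBB L=RYOW
After move 7 (F'): F=OGGB U=GOWW R=RGRR D=YWYY L=RBOO
Query 1: D[0] = Y
Query 2: B[2] = B
Query 3: U[1] = O
Query 4: D[3] = Y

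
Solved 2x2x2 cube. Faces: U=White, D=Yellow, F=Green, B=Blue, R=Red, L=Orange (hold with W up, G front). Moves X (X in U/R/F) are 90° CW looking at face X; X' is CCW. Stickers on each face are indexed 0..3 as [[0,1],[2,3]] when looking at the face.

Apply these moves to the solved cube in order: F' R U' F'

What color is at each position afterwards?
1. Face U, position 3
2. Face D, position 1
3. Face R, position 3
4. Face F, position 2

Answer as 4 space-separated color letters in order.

Answer: R W R O

Derivation:
After move 1 (F'): F=GGGG U=WWRR R=YRYR D=OOYY L=OWOW
After move 2 (R): R=YYRR U=WGRG F=GOGY D=OBYB B=RBWB
After move 3 (U'): U=GGWR F=OWGY R=GORR B=YYWB L=RBOW
After move 4 (F'): F=WYOG U=GGGR R=BOOR D=BWYB L=RROW
Query 1: U[3] = R
Query 2: D[1] = W
Query 3: R[3] = R
Query 4: F[2] = O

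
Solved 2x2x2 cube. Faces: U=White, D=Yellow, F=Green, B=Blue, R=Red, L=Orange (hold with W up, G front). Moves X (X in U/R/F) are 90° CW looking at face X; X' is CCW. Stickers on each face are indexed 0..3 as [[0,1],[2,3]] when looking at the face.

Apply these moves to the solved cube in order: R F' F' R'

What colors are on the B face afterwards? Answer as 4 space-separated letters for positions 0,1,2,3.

Answer: B B W B

Derivation:
After move 1 (R): R=RRRR U=WGWG F=GYGY D=YBYB B=WBWB
After move 2 (F'): F=YYGG U=WGRR R=BRYR D=OOYB L=OGOW
After move 3 (F'): F=YGYG U=WGBY R=OROR D=GWYB L=OROR
After move 4 (R'): R=RROO U=WWBW F=YGYY D=GGYG B=BBWB
Query: B face = BBWB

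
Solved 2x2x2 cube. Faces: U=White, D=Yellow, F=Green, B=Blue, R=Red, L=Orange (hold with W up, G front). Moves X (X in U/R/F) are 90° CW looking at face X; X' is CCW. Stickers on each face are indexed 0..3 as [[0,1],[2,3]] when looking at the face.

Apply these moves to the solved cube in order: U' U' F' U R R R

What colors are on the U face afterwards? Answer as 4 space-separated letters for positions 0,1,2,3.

After move 1 (U'): U=WWWW F=OOGG R=GGRR B=RRBB L=BBOO
After move 2 (U'): U=WWWW F=BBGG R=OORR B=GGBB L=RROO
After move 3 (F'): F=BGBG U=WWOR R=YOYR D=ROYY L=RWOW
After move 4 (U): U=OWRW F=YOBG R=GGYR B=RWBB L=BGOW
After move 5 (R): R=YGRG U=OORG F=YOBY D=RBYR B=WWWB
After move 6 (R): R=RYGG U=OORY F=YBBR D=RWYW B=GWOB
After move 7 (R): R=GRGY U=OBRR F=YWBW D=ROYG B=YWOB
Query: U face = OBRR

Answer: O B R R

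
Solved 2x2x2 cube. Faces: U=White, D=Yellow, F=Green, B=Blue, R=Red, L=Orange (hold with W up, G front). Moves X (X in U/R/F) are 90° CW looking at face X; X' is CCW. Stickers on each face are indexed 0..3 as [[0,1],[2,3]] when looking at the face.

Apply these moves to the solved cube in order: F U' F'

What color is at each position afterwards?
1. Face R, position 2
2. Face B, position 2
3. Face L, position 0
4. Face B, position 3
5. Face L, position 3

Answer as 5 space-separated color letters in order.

Answer: R B B B W

Derivation:
After move 1 (F): F=GGGG U=WWOO R=WRWR D=RRYY L=OYOY
After move 2 (U'): U=WOWO F=OYGG R=GGWR B=WRBB L=BBOY
After move 3 (F'): F=YGOG U=WOGW R=RGRR D=BYYY L=BOOW
Query 1: R[2] = R
Query 2: B[2] = B
Query 3: L[0] = B
Query 4: B[3] = B
Query 5: L[3] = W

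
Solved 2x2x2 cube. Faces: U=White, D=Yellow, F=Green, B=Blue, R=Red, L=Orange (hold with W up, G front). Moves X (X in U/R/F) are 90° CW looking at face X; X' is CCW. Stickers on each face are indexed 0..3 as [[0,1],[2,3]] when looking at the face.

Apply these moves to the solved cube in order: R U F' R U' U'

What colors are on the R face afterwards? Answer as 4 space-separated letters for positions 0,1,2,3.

Answer: G G R B

Derivation:
After move 1 (R): R=RRRR U=WGWG F=GYGY D=YBYB B=WBWB
After move 2 (U): U=WWGG F=RRGY R=WBRR B=OOWB L=GYOO
After move 3 (F'): F=RYRG U=WWWR R=BBYR D=YOYB L=GGOG
After move 4 (R): R=YBRB U=WYWG F=RORB D=YWYO B=ROWB
After move 5 (U'): U=YGWW F=GGRB R=RORB B=YBWB L=ROOG
After move 6 (U'): U=GWYW F=RORB R=GGRB B=ROWB L=YBOG
Query: R face = GGRB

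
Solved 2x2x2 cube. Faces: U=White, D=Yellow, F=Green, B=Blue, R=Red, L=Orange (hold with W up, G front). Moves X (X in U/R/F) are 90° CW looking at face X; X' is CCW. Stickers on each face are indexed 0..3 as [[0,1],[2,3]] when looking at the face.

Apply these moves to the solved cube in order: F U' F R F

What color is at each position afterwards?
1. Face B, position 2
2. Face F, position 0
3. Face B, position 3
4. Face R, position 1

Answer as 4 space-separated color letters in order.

After move 1 (F): F=GGGG U=WWOO R=WRWR D=RRYY L=OYOY
After move 2 (U'): U=WOWO F=OYGG R=GGWR B=WRBB L=BBOY
After move 3 (F): F=GOGY U=WOYB R=WGOR D=WGYY L=BROR
After move 4 (R): R=OWRG U=WOYY F=GGGY D=WBYW B=BROB
After move 5 (F): F=GGYG U=WORR R=YWYG D=ROYW L=BWOB
Query 1: B[2] = O
Query 2: F[0] = G
Query 3: B[3] = B
Query 4: R[1] = W

Answer: O G B W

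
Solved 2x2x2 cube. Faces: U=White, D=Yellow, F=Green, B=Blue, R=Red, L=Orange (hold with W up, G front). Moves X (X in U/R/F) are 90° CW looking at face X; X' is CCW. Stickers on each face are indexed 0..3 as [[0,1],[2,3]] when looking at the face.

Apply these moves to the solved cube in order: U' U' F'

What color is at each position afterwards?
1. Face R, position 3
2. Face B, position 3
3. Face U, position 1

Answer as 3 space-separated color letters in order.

Answer: R B W

Derivation:
After move 1 (U'): U=WWWW F=OOGG R=GGRR B=RRBB L=BBOO
After move 2 (U'): U=WWWW F=BBGG R=OORR B=GGBB L=RROO
After move 3 (F'): F=BGBG U=WWOR R=YOYR D=ROYY L=RWOW
Query 1: R[3] = R
Query 2: B[3] = B
Query 3: U[1] = W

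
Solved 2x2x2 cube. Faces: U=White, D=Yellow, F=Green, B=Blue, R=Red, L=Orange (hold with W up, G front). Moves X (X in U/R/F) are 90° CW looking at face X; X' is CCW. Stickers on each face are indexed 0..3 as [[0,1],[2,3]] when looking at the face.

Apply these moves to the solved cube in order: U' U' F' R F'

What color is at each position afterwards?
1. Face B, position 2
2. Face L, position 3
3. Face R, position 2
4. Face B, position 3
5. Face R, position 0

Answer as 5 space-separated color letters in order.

Answer: W O R B B

Derivation:
After move 1 (U'): U=WWWW F=OOGG R=GGRR B=RRBB L=BBOO
After move 2 (U'): U=WWWW F=BBGG R=OORR B=GGBB L=RROO
After move 3 (F'): F=BGBG U=WWOR R=YOYR D=ROYY L=RWOW
After move 4 (R): R=YYRO U=WGOG F=BOBY D=RBYG B=RGWB
After move 5 (F'): F=OYBB U=WGYR R=BYRO D=WWYG L=RGOO
Query 1: B[2] = W
Query 2: L[3] = O
Query 3: R[2] = R
Query 4: B[3] = B
Query 5: R[0] = B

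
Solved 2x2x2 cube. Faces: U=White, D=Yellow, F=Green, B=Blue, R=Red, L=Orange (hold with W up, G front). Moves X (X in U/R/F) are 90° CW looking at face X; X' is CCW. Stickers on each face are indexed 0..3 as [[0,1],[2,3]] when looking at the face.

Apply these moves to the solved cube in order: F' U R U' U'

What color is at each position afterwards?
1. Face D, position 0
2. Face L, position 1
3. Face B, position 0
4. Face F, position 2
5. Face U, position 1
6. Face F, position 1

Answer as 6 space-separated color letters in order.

Answer: O B Y G R W

Derivation:
After move 1 (F'): F=GGGG U=WWRR R=YRYR D=OOYY L=OWOW
After move 2 (U): U=RWRW F=YRGG R=BBYR B=OWBB L=GGOW
After move 3 (R): R=YBRB U=RRRG F=YOGY D=OBYO B=WWWB
After move 4 (U'): U=RGRR F=GGGY R=YORB B=YBWB L=WWOW
After move 5 (U'): U=GRRR F=WWGY R=GGRB B=YOWB L=YBOW
Query 1: D[0] = O
Query 2: L[1] = B
Query 3: B[0] = Y
Query 4: F[2] = G
Query 5: U[1] = R
Query 6: F[1] = W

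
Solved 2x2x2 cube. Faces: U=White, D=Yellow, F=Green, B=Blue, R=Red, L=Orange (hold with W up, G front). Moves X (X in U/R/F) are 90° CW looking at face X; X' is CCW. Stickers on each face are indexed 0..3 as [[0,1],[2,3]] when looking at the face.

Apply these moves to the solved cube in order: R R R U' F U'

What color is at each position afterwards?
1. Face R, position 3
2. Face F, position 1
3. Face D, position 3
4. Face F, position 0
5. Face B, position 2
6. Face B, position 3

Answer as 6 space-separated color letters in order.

Answer: R Y G Y Y B

Derivation:
After move 1 (R): R=RRRR U=WGWG F=GYGY D=YBYB B=WBWB
After move 2 (R): R=RRRR U=WYWY F=GBGB D=YWYW B=GBGB
After move 3 (R): R=RRRR U=WBWB F=GWGW D=YGYG B=YBYB
After move 4 (U'): U=BBWW F=OOGW R=GWRR B=RRYB L=YBOO
After move 5 (F): F=GOWO U=BBOB R=WWWR D=RGYG L=YYOG
After move 6 (U'): U=BBBO F=YYWO R=GOWR B=WWYB L=RROG
Query 1: R[3] = R
Query 2: F[1] = Y
Query 3: D[3] = G
Query 4: F[0] = Y
Query 5: B[2] = Y
Query 6: B[3] = B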